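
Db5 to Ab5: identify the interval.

perfect 5th

D to A spans five letter names (D-E-F-G-A), so the interval is some kind of fifth.
The perfect fifth spans 7 semitones, and Db5 to Ab5 is exactly 7 semitones — so this is a perfect fifth.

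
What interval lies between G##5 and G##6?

perfect octave

G to G is the same letter name, plus an octave — that makes it an octave of some quality.
G##5 to G##6 is 12 semitones, matching the perfect octave exactly, so the quality is perfect.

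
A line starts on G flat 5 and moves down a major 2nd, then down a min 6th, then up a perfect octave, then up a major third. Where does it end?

A major second down from Gb5 is Fb5.
A minor sixth down from Fb5 is Ab4.
Ab4 up a perfect octave → Ab5 (12 semitones).
Up a major third from Ab5: C6 (4 semitones up).

C 6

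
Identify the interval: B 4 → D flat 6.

B to D spans three letter names (B-C-D), plus an octave — that makes it a tenth of some quality.
A major tenth would be 16 semitones; B4 to Db6 is 14, two semitones narrower, so the interval is diminished.
(Equivalently, a compound diminished third: a diminished third plus an octave.)

diminished 10th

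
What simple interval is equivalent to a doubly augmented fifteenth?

Subtracting seven from the interval number removes an octave: 15 − 7 = 8.
That makes a doubly augmented fifteenth a compound doubly augmented octave — an octave plus a doubly augmented octave.

doubly augmented octave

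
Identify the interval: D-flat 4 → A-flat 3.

perfect 4th

Descending from Db4 to Ab3 is the same interval as ascending Ab3 to Db4.
A to D spans four letter names (A-B-C-D): a fourth.
The perfect fourth spans 5 semitones, and Ab3 to Db4 is exactly 5 semitones — so this is a perfect fourth.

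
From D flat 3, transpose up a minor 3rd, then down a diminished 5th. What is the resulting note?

Db3 up a minor third → Fb3 (3 semitones).
Down a diminished fifth from Fb3: Bb2 (6 semitones down).

B flat 2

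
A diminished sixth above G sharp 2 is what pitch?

Six letter names up from G: E.
A diminished sixth spans 7 semitones, so from G#2 the target pitch is Eb3.

E flat 3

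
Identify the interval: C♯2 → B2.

C to B spans seven letter names (C-D-E-F-G-A-B): a seventh.
C#2 to B2 is 10 semitones, a half step short of the major seventh (11), so this is minor.

minor 7th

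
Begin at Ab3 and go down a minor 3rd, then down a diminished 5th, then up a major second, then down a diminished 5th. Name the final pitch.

F##2

Ab3 down a minor third → F3 (3 semitones).
Down a diminished fifth from F3: B2 (6 semitones down).
B2 up a major second → C#3 (2 semitones).
Down a diminished fifth from C#3: F##2 (6 semitones down).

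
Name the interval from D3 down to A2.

Descending from D3 to A2 is the same interval as ascending A2 to D3.
A to D spans four letter names (A-B-C-D) — that makes it a fourth of some quality.
A2 to D3 is 5 semitones, matching the perfect fourth exactly, so the quality is perfect.

perfect 4th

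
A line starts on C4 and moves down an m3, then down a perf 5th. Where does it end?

A minor third down from C4 is A3.
Down a perfect fifth from A3: D3 (7 semitones down).

D3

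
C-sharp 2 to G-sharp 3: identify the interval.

perfect 12th

C to G spans five letter names (C-D-E-F-G), plus an octave: a twelfth.
The perfect twelfth spans 19 semitones, and C#2 to G#3 is exactly 19 semitones — so this is a perfect twelfth.
(Equivalently, a compound perfect fifth: a perfect fifth plus an octave.)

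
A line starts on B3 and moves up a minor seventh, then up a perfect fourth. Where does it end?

D5

A minor seventh up from B3 is A4.
Up a perfect fourth from A4: D5 (5 semitones up).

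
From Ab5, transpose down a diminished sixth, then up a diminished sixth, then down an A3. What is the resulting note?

Fbb5

A diminished sixth down from Ab5 is C#5.
A diminished sixth up from C#5 is Ab5.
Ab5 down an augmented third → Fbb5 (5 semitones).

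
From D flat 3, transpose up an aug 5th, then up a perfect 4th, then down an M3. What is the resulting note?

An augmented fifth up from Db3 is A3.
A perfect fourth up from A3 is D4.
A major third down from D4 is Bb3.

B flat 3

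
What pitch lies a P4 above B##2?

Four letter names up from B: E.
A perfect fourth is 5 semitones; 5 semitones up from B##2 gives E##3.

E##3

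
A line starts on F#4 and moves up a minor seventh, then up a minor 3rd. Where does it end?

G5

A minor seventh up from F#4 is E5.
E5 up a minor third → G5 (3 semitones).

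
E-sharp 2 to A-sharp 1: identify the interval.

Descending from E#2 to A#1 is the same interval as ascending A#1 to E#2.
A to E spans five letter names (A-B-C-D-E) — that makes it a fifth of some quality.
Counting semitones, A#1→E#2 is 7, which is the perfect fifth.

P5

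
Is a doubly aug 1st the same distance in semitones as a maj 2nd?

A doubly augmented unison = 2 semitones = a major second; enharmonically equal.

Yes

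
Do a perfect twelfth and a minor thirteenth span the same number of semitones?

No

19 semitones (perfect twelfth) vs 20 semitones (minor thirteenth): not equal.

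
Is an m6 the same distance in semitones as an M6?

No

A minor sixth spans 8 semitones; a major sixth spans 9 semitones. They differ by 1.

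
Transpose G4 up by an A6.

E#5

Counting six letter names up from G lands on E.
An augmented sixth spans 10 semitones, so from G4 the target pitch is E#5.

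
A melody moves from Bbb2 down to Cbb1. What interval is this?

Descending from Bbb2 to Cbb1 is the same interval as ascending Cbb1 to Bbb2.
C to B spans seven letter names (C-D-E-F-G-A-B), plus an octave: a fourteenth.
Cbb1 to Bbb2 is 23 semitones, matching the major fourteenth exactly, so the quality is major.
(Equivalently, a compound major seventh: a major seventh plus an octave.)

major fourteenth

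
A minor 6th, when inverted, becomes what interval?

M3

Inverted interval numbers add to nine, so a sixth pairs with a third (6 + 3 = 9).
And minor becomes major under inversion, so we get a major third.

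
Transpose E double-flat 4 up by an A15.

For a fifteenth the letter name doesn't change: still E, two octaves up.
Moving 25 semitones up from Ebb4 (the size of an augmented fifteenth) reaches Eb6.

E flat 6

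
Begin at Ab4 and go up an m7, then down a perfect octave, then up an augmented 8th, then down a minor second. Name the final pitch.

F#5

A minor seventh up from Ab4 is Gb5.
Gb5 down a perfect octave → Gb4 (12 semitones).
Gb4 up an augmented octave → G5 (13 semitones).
Down a minor second from G5: F#5 (1 semitone down).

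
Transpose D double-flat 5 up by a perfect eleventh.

G double-flat 6

The eleventh's letter: D up four letter names plus an octave → G.
A perfect eleventh spans 17 semitones, so from Dbb5 the target pitch is Gbb6.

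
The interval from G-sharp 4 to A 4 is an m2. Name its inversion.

Inverted interval numbers add to nine, so a second pairs with a seventh (2 + 7 = 9).
Quality inverts too: minor becomes major. That makes the inversion a major seventh.

M7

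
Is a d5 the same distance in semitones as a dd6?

A diminished fifth spans 6 semitones, and a doubly diminished sixth also spans 6 semitones — they're enharmonic.

Yes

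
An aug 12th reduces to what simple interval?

Subtracting seven from the interval number removes an octave: 12 − 7 = 5.
Quality carries through unchanged, so the simple form is an augmented fifth.

augmented 5th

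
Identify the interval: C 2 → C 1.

Descending from C2 to C1 is the same interval as ascending C1 to C2.
C to C is the same letter name, plus an octave — that makes it an octave of some quality.
The perfect octave spans 12 semitones, and C1 to C2 is exactly 12 semitones — so this is a perfect octave.

perfect 8th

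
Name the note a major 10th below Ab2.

Fb1

Counting three letter names plus an octave down from A lands on F.
A major tenth spans 16 semitones, so from Ab2 the target pitch is Fb1.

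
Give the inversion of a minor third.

Interval numbers invert to sum to nine: 3 + 6 = 9, so a third inverts to a sixth.
The quality also flips — minor becomes major — giving a major sixth.

major sixth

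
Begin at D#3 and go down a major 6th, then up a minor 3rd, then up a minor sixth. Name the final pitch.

A major sixth down from D#3 is F#2.
A minor third up from F#2 is A2.
Up a minor sixth from A2: F3 (8 semitones up).

F3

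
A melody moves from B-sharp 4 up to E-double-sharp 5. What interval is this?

augmented fourth

B to E spans four letter names (B-C-D-E), so the interval is some kind of fourth.
The perfect fourth is 5 semitones; here we have 6, one semitone wider: augmented.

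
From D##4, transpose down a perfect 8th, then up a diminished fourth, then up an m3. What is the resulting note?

B3

D##4 down a perfect octave → D##3 (12 semitones).
Up a diminished fourth from D##3: G#3 (4 semitones up).
Up a minor third from G#3: B3 (3 semitones up).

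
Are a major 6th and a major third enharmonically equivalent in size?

No

9 semitones (major sixth) vs 4 semitones (major third): not equal.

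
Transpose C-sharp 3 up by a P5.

G-sharp 3

The fifth takes the letter from C up to G.
A perfect fifth is 7 semitones; 7 semitones up from C#3 gives G#3.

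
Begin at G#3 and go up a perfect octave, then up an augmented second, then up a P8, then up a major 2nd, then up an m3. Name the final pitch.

Up a perfect octave from G#3: G#4 (12 semitones up).
An augmented second up from G#4 is A##4.
Up a perfect octave from A##4: A##5 (12 semitones up).
Up a major second from A##5: B##5 (2 semitones up).
B##5 up a minor third → D##6 (3 semitones).

D##6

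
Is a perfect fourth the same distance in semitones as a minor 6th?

No

5 semitones (perfect fourth) vs 8 semitones (minor sixth): not equal.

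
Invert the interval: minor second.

major seventh

The rule of nine gives the new number: 9 − 2 = 7, so a second becomes a seventh.
Quality inverts too: minor becomes major. That makes the inversion a major seventh.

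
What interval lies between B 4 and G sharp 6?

B to G spans six letter names (B-C-D-E-F-G), plus an octave, so the interval is some kind of thirteenth.
Counting semitones, B4→G#6 is 21, which is the major thirteenth.
(Equivalently, a compound major sixth: a major sixth plus an octave.)

major 13th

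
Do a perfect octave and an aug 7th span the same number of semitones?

A perfect octave spans 12 semitones, and an augmented seventh also spans 12 semitones — they're enharmonic.

Yes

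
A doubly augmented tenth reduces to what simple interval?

doubly augmented 3rd

Each octave removed subtracts seven from the number: 10 − 7 = 3.
Quality carries through unchanged, so the simple form is a doubly augmented third.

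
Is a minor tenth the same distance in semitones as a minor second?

A minor tenth is 15 semitones but a minor second is 1 semitone — different sizes.

No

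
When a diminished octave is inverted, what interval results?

augmented unison

The rule of nine gives the new number: 9 − 8 = 1, so an octave becomes a unison.
And diminished becomes augmented under inversion, so we get an augmented unison.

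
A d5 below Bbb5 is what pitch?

The fifth takes the letter from B down to E.
A diminished fifth is 6 semitones; 6 semitones down from Bbb5 gives Eb5.

Eb5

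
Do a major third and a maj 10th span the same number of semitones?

A major third is 4 semitones but a major tenth is 16 semitones — different sizes.

No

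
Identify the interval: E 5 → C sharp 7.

major thirteenth

E to C spans six letter names (E-F-G-A-B-C), plus an octave — that makes it a thirteenth of some quality.
E5 to C#7 is 21 semitones, matching the major thirteenth exactly, so the quality is major.
(Equivalently, a compound major sixth: a major sixth plus an octave.)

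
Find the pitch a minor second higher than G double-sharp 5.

The second takes the letter from G up to A.
Moving 1 semitone up from G##5 (the size of a minor second) reaches A#5.

A sharp 5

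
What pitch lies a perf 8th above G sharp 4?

G sharp 5

The letter stays G (same as the start), shifted an octave up.
A perfect octave is 12 semitones; 12 semitones up from G#4 gives G#5.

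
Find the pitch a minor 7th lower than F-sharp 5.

G-sharp 4

The seventh takes the letter from F down to G.
A minor seventh spans 10 semitones, so from F#5 the target pitch is G#4.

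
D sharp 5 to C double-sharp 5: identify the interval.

minor second

Descending from D#5 to C##5 is the same interval as ascending C##5 to D#5.
C to D spans two letter names (C-D), so the interval is some kind of second.
A major second would be 2 semitones, but C##5 to D#5 is 1 — one semitone narrower, making it a minor second.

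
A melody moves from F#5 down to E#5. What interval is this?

m2

Descending from F#5 to E#5 is the same interval as ascending E#5 to F#5.
E to F spans two letter names (E-F), so the interval is some kind of second.
A major second would be 2 semitones, but E#5 to F#5 is 1 — one semitone narrower, making it a minor second.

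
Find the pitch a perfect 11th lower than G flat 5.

D flat 4

The eleventh's letter: G down four letter names plus an octave → D.
Moving 17 semitones down from Gb5 (the size of a perfect eleventh) reaches Db4.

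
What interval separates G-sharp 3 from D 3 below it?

augmented fourth

Descending from G#3 to D3 is the same interval as ascending D3 to G#3.
D to G spans four letter names (D-E-F-G) — that makes it a fourth of some quality.
The perfect fourth is 5 semitones; here we have 6, one semitone wider: augmented.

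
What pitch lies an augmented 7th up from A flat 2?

Counting seven letter names up from A lands on G.
An augmented seventh is 12 semitones; 12 semitones up from Ab2 gives G#3.

G sharp 3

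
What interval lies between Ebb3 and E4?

doubly augmented octave

E to E is the same letter name, plus an octave — that makes it an octave of some quality.
The perfect octave is 12 semitones; here we have 14, two semitones wider: doubly augmented.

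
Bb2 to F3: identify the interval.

perfect 5th

B to F spans five letter names (B-C-D-E-F) — that makes it a fifth of some quality.
Bb2 to F3 is 7 semitones, matching the perfect fifth exactly, so the quality is perfect.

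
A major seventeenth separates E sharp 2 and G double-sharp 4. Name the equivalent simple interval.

major third

Each octave removed subtracts seven from the number: 17 − 14 = 3.
That makes a major seventeenth a compound major third — 2 octaves plus a major third.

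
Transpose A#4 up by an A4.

Counting four letter names up from A lands on D.
An augmented fourth spans 6 semitones, so from A#4 the target pitch is D##5.

D##5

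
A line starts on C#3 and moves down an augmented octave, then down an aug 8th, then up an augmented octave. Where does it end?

C2

An augmented octave down from C#3 is C2.
An augmented octave down from C2 is Cb1.
An augmented octave up from Cb1 is C2.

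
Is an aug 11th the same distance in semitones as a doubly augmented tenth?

Yes

An augmented eleventh = 18 semitones = a doubly augmented tenth; enharmonically equal.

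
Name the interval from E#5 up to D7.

E to D spans seven letter names (E-F-G-A-B-C-D), plus an octave, so the interval is some kind of fourteenth.
The major fourteenth is 23 semitones; here we have 21, two semitones narrower: diminished.
(Equivalently, a compound diminished seventh: a diminished seventh plus an octave.)

diminished 14th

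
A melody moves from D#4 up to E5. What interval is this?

minor 9th

D to E spans two letter names (D-E), plus an octave, so the interval is some kind of ninth.
A major ninth would be 14 semitones, but D#4 to E5 is 13 — one semitone narrower, making it a minor ninth.
(Equivalently, a compound minor second: a minor second plus an octave.)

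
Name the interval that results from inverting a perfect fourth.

perfect 5th

The rule of nine gives the new number: 9 − 4 = 5, so a fourth becomes a fifth.
Quality inverts too: perfect stays perfect. That makes the inversion a perfect fifth.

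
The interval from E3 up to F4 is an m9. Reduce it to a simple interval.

minor 2nd

Subtracting seven from the interval number removes an octave: 9 − 7 = 2.
That makes a minor ninth a compound minor second — an octave plus a minor second.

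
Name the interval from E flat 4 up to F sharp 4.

E to F spans two letter names (E-F), so the interval is some kind of second.
The major second is 2 semitones; here we have 3, one semitone wider: augmented.

augmented second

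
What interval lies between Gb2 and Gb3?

G to G is the same letter name, plus an octave: an octave.
The perfect octave spans 12 semitones, and Gb2 to Gb3 is exactly 12 semitones — so this is a perfect octave.

perfect 8th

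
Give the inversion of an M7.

Interval numbers invert to sum to nine: 7 + 2 = 9, so a seventh inverts to a second.
And major becomes minor under inversion, so we get a minor second.

m2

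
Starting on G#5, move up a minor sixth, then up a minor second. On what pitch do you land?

A minor sixth up from G#5 is E6.
E6 up a minor second → F6 (1 semitone).

F6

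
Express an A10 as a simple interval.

A3

Take out an octave (7 from the number): 10 − 7 = 3.
So an augmented tenth is an octave plus an augmented third. The quality is unchanged.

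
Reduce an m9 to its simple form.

Take out an octave (7 from the number): 9 − 7 = 2.
Quality carries through unchanged, so the simple form is a minor second.

m2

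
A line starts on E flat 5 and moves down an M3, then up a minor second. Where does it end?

D double-flat 5

A major third down from Eb5 is Cb5.
Cb5 up a minor second → Dbb5 (1 semitone).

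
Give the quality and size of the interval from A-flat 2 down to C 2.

Descending from Ab2 to C2 is the same interval as ascending C2 to Ab2.
C to A spans six letter names (C-D-E-F-G-A) — that makes it a sixth of some quality.
C2 to Ab2 is 8 semitones, a half step short of the major sixth (9), so this is minor.

minor sixth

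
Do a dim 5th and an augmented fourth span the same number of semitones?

Yes

Both span 6 semitones: a diminished fifth and an augmented fourth are the same chromatic distance.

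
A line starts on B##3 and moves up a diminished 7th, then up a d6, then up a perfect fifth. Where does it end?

C6

B##3 up a diminished seventh → A#4 (9 semitones).
Up a diminished sixth from A#4: F5 (7 semitones up).
F5 up a perfect fifth → C6 (7 semitones).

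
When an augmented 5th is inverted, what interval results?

The rule of nine gives the new number: 9 − 5 = 4, so a fifth becomes a fourth.
And augmented becomes diminished under inversion, so we get a diminished fourth.

diminished 4th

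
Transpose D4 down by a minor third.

B3

Three letter names down from D: B.
A minor third spans 3 semitones, so from D4 the target pitch is B3.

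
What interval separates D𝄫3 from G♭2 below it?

diminished 5th

Descending from Dbb3 to Gb2 is the same interval as ascending Gb2 to Dbb3.
G to D spans five letter names (G-A-B-C-D): a fifth.
Gb2 to Dbb3 spans 6 semitones — one semitone narrower than the perfect fifth (7) — giving a diminished fifth.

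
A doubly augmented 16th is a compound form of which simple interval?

doubly augmented second

Take out 2 octaves (14 from the number): 16 − 14 = 2.
So a doubly augmented sixteenth is 2 octaves plus a doubly augmented second. The quality is unchanged.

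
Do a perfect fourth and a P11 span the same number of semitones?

A perfect fourth spans 5 semitones; a perfect eleventh spans 17 semitones. They differ by 12.

No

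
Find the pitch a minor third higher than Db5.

Three letter names up from D: F.
Moving 3 semitones up from Db5 (the size of a minor third) reaches Fb5.

Fb5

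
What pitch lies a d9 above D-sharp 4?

E-flat 5

The ninth's letter: D up two letter names plus an octave → E.
A diminished ninth is 12 semitones; 12 semitones up from D#4 gives Eb5.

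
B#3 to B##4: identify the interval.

B to B is the same letter name, plus an octave — that makes it an octave of some quality.
The perfect octave is 12 semitones; here we have 13, one semitone wider: augmented.

augmented 8th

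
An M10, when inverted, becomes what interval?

minor sixth

First reduce the compound major tenth to its simple form, a major third.
Inverted interval numbers add to nine, so a third pairs with a sixth (3 + 6 = 9).
And major becomes minor under inversion, so we get a minor sixth.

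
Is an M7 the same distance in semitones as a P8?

A major seventh spans 11 semitones; a perfect octave spans 12 semitones. They differ by 1.

No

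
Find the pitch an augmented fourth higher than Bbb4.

Eb5

Four letter names up from B: E.
An augmented fourth spans 6 semitones, so from Bbb4 the target pitch is Eb5.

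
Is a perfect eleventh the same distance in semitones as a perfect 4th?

A perfect eleventh is 17 semitones but a perfect fourth is 5 semitones — different sizes.

No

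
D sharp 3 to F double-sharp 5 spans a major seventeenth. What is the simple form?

Take out 2 octaves (14 from the number): 17 − 14 = 3.
So a major seventeenth is 2 octaves plus a major third. The quality is unchanged.

major 3rd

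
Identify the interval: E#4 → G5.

d10

E to G spans three letter names (E-F-G), plus an octave, so the interval is some kind of tenth.
The major tenth is 16 semitones; here we have 14, two semitones narrower: diminished.
(Equivalently, a compound diminished third: a diminished third plus an octave.)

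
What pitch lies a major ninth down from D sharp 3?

C sharp 2

Two letters down from D (plus an octave) reaches C.
A major ninth spans 14 semitones, so from D#3 the target pitch is C#2.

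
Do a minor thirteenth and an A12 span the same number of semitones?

Yes

A minor thirteenth = 20 semitones = an augmented twelfth; enharmonically equal.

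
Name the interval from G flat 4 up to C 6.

augmented 11th

G to C spans four letter names (G-A-B-C), plus an octave: an eleventh.
A perfect eleventh would be 17 semitones; Gb4 to C6 is 18, one semitone wider, so the interval is augmented.
(Equivalently, a compound augmented fourth: an augmented fourth plus an octave.)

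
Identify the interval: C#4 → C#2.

Descending from C#4 to C#2 is the same interval as ascending C#2 to C#4.
C to C is the same letter name, plus 2 octaves, so the interval is some kind of fifteenth.
Counting semitones, C#2→C#4 is 24, which is the perfect fifteenth.
(Equivalently, a compound perfect octave: a perfect octave plus an octave.)

perfect 15th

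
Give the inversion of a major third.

m6

Inverted interval numbers add to nine, so a third pairs with a sixth (3 + 6 = 9).
And major becomes minor under inversion, so we get a minor sixth.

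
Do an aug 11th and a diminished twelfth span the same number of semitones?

Both span 18 semitones: an augmented eleventh and a diminished twelfth are the same chromatic distance.

Yes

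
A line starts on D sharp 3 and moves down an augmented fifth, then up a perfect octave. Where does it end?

G 3

Down an augmented fifth from D#3: G2 (8 semitones down).
G2 up a perfect octave → G3 (12 semitones).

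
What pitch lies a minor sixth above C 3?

The sixth takes the letter from C up to A.
A minor sixth is 8 semitones; 8 semitones up from C3 gives Ab3.

A flat 3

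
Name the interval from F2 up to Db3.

F to D spans six letter names (F-G-A-B-C-D): a sixth.
At 8 semitones, F2→Db3 falls one short of a major sixth: minor.

minor sixth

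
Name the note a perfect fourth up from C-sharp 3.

F-sharp 3

The fourth takes the letter from C up to F.
Moving 5 semitones up from C#3 (the size of a perfect fourth) reaches F#3.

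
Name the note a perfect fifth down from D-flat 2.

G-flat 1

The fifth takes the letter from D down to G.
Moving 7 semitones down from Db2 (the size of a perfect fifth) reaches Gb1.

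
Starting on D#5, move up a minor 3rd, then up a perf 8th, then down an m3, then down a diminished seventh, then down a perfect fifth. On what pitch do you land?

A minor third up from D#5 is F#5.
Up a perfect octave from F#5: F#6 (12 semitones up).
F#6 down a minor third → D#6 (3 semitones).
D#6 down a diminished seventh → E##5 (9 semitones).
E##5 down a perfect fifth → A##4 (7 semitones).

A##4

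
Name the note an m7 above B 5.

A 6

The seventh takes the letter from B up to A.
Moving 10 semitones up from B5 (the size of a minor seventh) reaches A6.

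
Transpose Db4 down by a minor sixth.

F3

The sixth takes the letter from D down to F.
A minor sixth spans 8 semitones, so from Db4 the target pitch is F3.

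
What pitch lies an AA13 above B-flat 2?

G-double-sharp 4

Six letters up from B (plus an octave) reaches G.
A doubly augmented thirteenth spans 23 semitones, so from Bb2 the target pitch is G##4.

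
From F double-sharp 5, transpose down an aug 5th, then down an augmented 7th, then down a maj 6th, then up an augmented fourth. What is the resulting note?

An augmented fifth down from F##5 is B4.
Down an augmented seventh from B4: Cb4 (12 semitones down).
A major sixth down from Cb4 is Ebb3.
Ebb3 up an augmented fourth → Ab3 (6 semitones).

A flat 3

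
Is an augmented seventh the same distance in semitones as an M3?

No

12 semitones (augmented seventh) vs 4 semitones (major third): not equal.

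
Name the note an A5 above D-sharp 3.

Five letter names up from D: A.
Moving 8 semitones up from D#3 (the size of an augmented fifth) reaches A##3.

A-double-sharp 3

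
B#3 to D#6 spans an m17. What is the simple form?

minor 3rd

Each octave removed subtracts seven from the number: 17 − 14 = 3.
Quality carries through unchanged, so the simple form is a minor third.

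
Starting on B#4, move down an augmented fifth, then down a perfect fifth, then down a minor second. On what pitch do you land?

G#3

Down an augmented fifth from B#4: E4 (8 semitones down).
Down a perfect fifth from E4: A3 (7 semitones down).
A3 down a minor second → G#3 (1 semitone).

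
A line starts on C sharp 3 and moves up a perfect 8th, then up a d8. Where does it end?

C 5

C#3 up a perfect octave → C#4 (12 semitones).
C#4 up a diminished octave → C5 (11 semitones).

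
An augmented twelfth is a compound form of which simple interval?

Take out an octave (7 from the number): 12 − 7 = 5.
Quality carries through unchanged, so the simple form is an augmented fifth.

augmented fifth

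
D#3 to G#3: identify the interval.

perfect fourth

D to G spans four letter names (D-E-F-G): a fourth.
The perfect fourth spans 5 semitones, and D#3 to G#3 is exactly 5 semitones — so this is a perfect fourth.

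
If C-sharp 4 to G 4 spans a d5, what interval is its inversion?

The rule of nine gives the new number: 9 − 5 = 4, so a fifth becomes a fourth.
The quality also flips — diminished becomes augmented — giving an augmented fourth.

augmented fourth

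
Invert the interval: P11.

First reduce the compound perfect eleventh to its simple form, a perfect fourth.
The rule of nine gives the new number: 9 − 4 = 5, so a fourth becomes a fifth.
The quality also flips — perfect stays perfect — giving a perfect fifth.

P5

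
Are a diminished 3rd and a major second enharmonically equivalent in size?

Both span 2 semitones: a diminished third and a major second are the same chromatic distance.

Yes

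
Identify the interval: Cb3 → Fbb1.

augmented twelfth

Descending from Cb3 to Fbb1 is the same interval as ascending Fbb1 to Cb3.
F to C spans five letter names (F-G-A-B-C), plus an octave — that makes it a twelfth of some quality.
Fbb1 to Cb3 spans 20 semitones — one semitone wider than the perfect twelfth (19) — giving an augmented twelfth.
(Equivalently, a compound augmented fifth: an augmented fifth plus an octave.)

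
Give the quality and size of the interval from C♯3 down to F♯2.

Descending from C#3 to F#2 is the same interval as ascending F#2 to C#3.
F to C spans five letter names (F-G-A-B-C): a fifth.
Counting semitones, F#2→C#3 is 7, which is the perfect fifth.

perfect 5th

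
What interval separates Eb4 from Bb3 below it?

Descending from Eb4 to Bb3 is the same interval as ascending Bb3 to Eb4.
B to E spans four letter names (B-C-D-E), so the interval is some kind of fourth.
Bb3 to Eb4 is 5 semitones, matching the perfect fourth exactly, so the quality is perfect.

perfect fourth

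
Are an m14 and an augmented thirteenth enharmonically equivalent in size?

Yes

A minor fourteenth = 22 semitones = an augmented thirteenth; enharmonically equal.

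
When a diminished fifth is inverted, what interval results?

Interval numbers invert to sum to nine: 5 + 4 = 9, so a fifth inverts to a fourth.
And diminished becomes augmented under inversion, so we get an augmented fourth.

A4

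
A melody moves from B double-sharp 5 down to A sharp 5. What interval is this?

A2

Descending from B##5 to A#5 is the same interval as ascending A#5 to B##5.
A to B spans two letter names (A-B) — that makes it a second of some quality.
A#5 to B##5 spans 3 semitones — one semitone wider than the major second (2) — giving an augmented second.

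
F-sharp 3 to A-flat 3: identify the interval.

F to A spans three letter names (F-G-A) — that makes it a third of some quality.
F#3 to Ab3 spans 2 semitones — two semitones narrower than the major third (4) — giving a diminished third.

diminished 3rd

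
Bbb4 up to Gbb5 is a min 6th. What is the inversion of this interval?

major 3rd

Inverted interval numbers add to nine, so a sixth pairs with a third (6 + 3 = 9).
Quality inverts too: minor becomes major. That makes the inversion a major third.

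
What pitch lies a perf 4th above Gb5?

Cb6

Counting four letter names up from G lands on C.
Moving 5 semitones up from Gb5 (the size of a perfect fourth) reaches Cb6.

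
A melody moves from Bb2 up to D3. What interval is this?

B to D spans three letter names (B-C-D): a third.
Counting semitones, Bb2→D3 is 4, which is the major third.

major third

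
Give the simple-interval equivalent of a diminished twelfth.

diminished fifth

Take out an octave (7 from the number): 12 − 7 = 5.
That makes a diminished twelfth a compound diminished fifth — an octave plus a diminished fifth.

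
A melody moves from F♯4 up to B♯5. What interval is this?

augmented 11th

F to B spans four letter names (F-G-A-B), plus an octave, so the interval is some kind of eleventh.
F#4 to B#5 spans 18 semitones — one semitone wider than the perfect eleventh (17) — giving an augmented eleventh.
(Equivalently, a compound augmented fourth: an augmented fourth plus an octave.)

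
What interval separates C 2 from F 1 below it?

Descending from C2 to F1 is the same interval as ascending F1 to C2.
F to C spans five letter names (F-G-A-B-C): a fifth.
F1 to C2 is 7 semitones, matching the perfect fifth exactly, so the quality is perfect.

perfect fifth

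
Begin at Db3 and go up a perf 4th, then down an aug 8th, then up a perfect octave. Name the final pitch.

Gbb3

Up a perfect fourth from Db3: Gb3 (5 semitones up).
An augmented octave down from Gb3 is Gbb2.
Up a perfect octave from Gbb2: Gbb3 (12 semitones up).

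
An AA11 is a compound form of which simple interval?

Take out an octave (7 from the number): 11 − 7 = 4.
So a doubly augmented eleventh is an octave plus a doubly augmented fourth. The quality is unchanged.

doubly augmented 4th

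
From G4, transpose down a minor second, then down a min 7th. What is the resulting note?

G#3

G4 down a minor second → F#4 (1 semitone).
F#4 down a minor seventh → G#3 (10 semitones).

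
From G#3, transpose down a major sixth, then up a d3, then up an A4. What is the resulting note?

G#3 down a major sixth → B2 (9 semitones).
A diminished third up from B2 is Db3.
Up an augmented fourth from Db3: G3 (6 semitones up).

G3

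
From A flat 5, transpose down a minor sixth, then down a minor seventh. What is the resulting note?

D 4

Down a minor sixth from Ab5: C5 (8 semitones down).
Down a minor seventh from C5: D4 (10 semitones down).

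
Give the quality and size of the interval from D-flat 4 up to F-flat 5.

D to F spans three letter names (D-E-F), plus an octave: a tenth.
Db4 to Fb5 is 15 semitones, a half step short of the major tenth (16), so this is minor.
(Equivalently, a compound minor third: a minor third plus an octave.)

minor tenth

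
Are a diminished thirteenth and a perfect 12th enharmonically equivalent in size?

Both span 19 semitones: a diminished thirteenth and a perfect twelfth are the same chromatic distance.

Yes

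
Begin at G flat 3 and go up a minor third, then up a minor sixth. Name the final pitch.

G double-flat 4

A minor third up from Gb3 is Bbb3.
A minor sixth up from Bbb3 is Gbb4.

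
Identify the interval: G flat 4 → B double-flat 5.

m10

G to B spans three letter names (G-A-B), plus an octave, so the interval is some kind of tenth.
Gb4 to Bbb5 is 15 semitones, a half step short of the major tenth (16), so this is minor.
(Equivalently, a compound minor third: a minor third plus an octave.)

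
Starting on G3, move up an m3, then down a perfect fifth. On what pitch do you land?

A minor third up from G3 is Bb3.
Down a perfect fifth from Bb3: Eb3 (7 semitones down).

Eb3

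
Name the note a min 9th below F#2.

Two letters down from F (plus an octave) reaches E.
A minor ninth is 13 semitones; 13 semitones down from F#2 gives E#1.

E#1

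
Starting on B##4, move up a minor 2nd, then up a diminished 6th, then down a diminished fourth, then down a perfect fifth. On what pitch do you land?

A minor second up from B##4 is C##5.
Up a diminished sixth from C##5: A5 (7 semitones up).
Down a diminished fourth from A5: E#5 (4 semitones down).
Down a perfect fifth from E#5: A#4 (7 semitones down).

A#4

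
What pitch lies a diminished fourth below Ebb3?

Bb2

Four letter names down from E: B.
A diminished fourth spans 4 semitones, so from Ebb3 the target pitch is Bb2.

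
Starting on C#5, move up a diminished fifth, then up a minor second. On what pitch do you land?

Up a diminished fifth from C#5: G5 (6 semitones up).
Up a minor second from G5: Ab5 (1 semitone up).

Ab5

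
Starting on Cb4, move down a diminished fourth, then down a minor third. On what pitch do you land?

E3

Down a diminished fourth from Cb4: G3 (4 semitones down).
A minor third down from G3 is E3.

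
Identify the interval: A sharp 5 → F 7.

diminished thirteenth

A to F spans six letter names (A-B-C-D-E-F), plus an octave: a thirteenth.
A#5 to F7 spans 19 semitones — two semitones narrower than the major thirteenth (21) — giving a diminished thirteenth.
(Equivalently, a compound diminished sixth: a diminished sixth plus an octave.)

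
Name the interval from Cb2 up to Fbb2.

diminished fourth

C to F spans four letter names (C-D-E-F), so the interval is some kind of fourth.
The perfect fourth is 5 semitones; here we have 4, one semitone narrower: diminished.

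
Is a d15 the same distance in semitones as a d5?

No

A diminished fifteenth spans 23 semitones; a diminished fifth spans 6 semitones. They differ by 17.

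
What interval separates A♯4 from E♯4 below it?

Descending from A#4 to E#4 is the same interval as ascending E#4 to A#4.
E to A spans four letter names (E-F-G-A): a fourth.
The perfect fourth spans 5 semitones, and E#4 to A#4 is exactly 5 semitones — so this is a perfect fourth.

perfect fourth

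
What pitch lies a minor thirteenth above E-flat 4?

Counting six letter names plus an octave up from E lands on C.
Moving 20 semitones up from Eb4 (the size of a minor thirteenth) reaches Cb6.

C-flat 6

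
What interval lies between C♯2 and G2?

diminished fifth

C to G spans five letter names (C-D-E-F-G) — that makes it a fifth of some quality.
A perfect fifth would be 7 semitones; C#2 to G2 is 6, one semitone narrower, so the interval is diminished.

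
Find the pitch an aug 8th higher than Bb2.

B3

For an octave the letter name doesn't change: still B, an octave up.
An augmented octave spans 13 semitones, so from Bb2 the target pitch is B3.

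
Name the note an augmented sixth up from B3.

G##4

Six letter names up from B: G.
An augmented sixth spans 10 semitones, so from B3 the target pitch is G##4.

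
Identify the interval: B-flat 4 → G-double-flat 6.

diminished thirteenth

B to G spans six letter names (B-C-D-E-F-G), plus an octave — that makes it a thirteenth of some quality.
Bb4 to Gbb6 spans 19 semitones — two semitones narrower than the major thirteenth (21) — giving a diminished thirteenth.
(Equivalently, a compound diminished sixth: a diminished sixth plus an octave.)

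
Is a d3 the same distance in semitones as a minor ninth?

A diminished third spans 2 semitones; a minor ninth spans 13 semitones. They differ by 11.

No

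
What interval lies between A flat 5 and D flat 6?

A to D spans four letter names (A-B-C-D), so the interval is some kind of fourth.
Counting semitones, Ab5→Db6 is 5, which is the perfect fourth.

perfect fourth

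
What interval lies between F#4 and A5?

F to A spans three letter names (F-G-A), plus an octave, so the interval is some kind of tenth.
F#4 to A5 is 15 semitones, a half step short of the major tenth (16), so this is minor.
(Equivalently, a compound minor third: a minor third plus an octave.)

minor tenth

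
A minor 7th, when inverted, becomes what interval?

Inverted interval numbers add to nine, so a seventh pairs with a second (7 + 2 = 9).
And minor becomes major under inversion, so we get a major second.

M2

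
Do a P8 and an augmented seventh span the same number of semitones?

Yes

Both span 12 semitones: a perfect octave and an augmented seventh are the same chromatic distance.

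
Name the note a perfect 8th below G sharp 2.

The letter stays G (same as the start), shifted an octave down.
Moving 12 semitones down from G#2 (the size of a perfect octave) reaches G#1.

G sharp 1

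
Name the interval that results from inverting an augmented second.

The rule of nine gives the new number: 9 − 2 = 7, so a second becomes a seventh.
And augmented becomes diminished under inversion, so we get a diminished seventh.

diminished 7th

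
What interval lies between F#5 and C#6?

F to C spans five letter names (F-G-A-B-C): a fifth.
The perfect fifth spans 7 semitones, and F#5 to C#6 is exactly 7 semitones — so this is a perfect fifth.

perfect fifth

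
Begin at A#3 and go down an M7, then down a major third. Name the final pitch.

G2

A major seventh down from A#3 is B2.
B2 down a major third → G2 (4 semitones).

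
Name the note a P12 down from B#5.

Five letters down from B (plus an octave) reaches E.
A perfect twelfth spans 19 semitones, so from B#5 the target pitch is E#4.

E#4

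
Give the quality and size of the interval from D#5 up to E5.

minor second

D to E spans two letter names (D-E), so the interval is some kind of second.
At 1 semitone, D#5→E5 falls one short of a major second: minor.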